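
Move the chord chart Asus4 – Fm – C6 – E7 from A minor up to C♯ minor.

C#sus4 Am E6 G#7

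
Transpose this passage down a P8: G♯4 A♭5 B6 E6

G#3 Ab4 B5 E5

G#4 -> G#3
Ab5 -> Ab4
B6 -> B5
E6 -> E5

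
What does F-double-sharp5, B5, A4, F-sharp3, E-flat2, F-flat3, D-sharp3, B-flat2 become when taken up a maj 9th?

G##6 C#7 B5 G#4 F3 Gb4 E#4 C4

F##5 → G##6
B5 → C#7
A4 → B5
F#3 → G#4
Eb2 → F3
Fb3 → Gb4
D#3 → E#4
Bb2 → C4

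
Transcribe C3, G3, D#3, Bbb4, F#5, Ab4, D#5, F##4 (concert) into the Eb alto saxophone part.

A3 E4 B#3 Gb5 D#6 F5 B#5 D##5

Written C4 sounds as Eb3 on the Eb alto saxophone, so concert pitches are written a major sixth up.
C3 becomes A3
G3 becomes E4
D#3 becomes B#3
Bbb4 becomes Gb5
F#5 becomes D#6
Ab4 becomes F5
D#5 becomes B#5
F##4 becomes D##5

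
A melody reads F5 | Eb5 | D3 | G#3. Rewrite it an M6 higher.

D6 C6 B3 E#4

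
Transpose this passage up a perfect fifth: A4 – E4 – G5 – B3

A4: a fifth up reaches E, and 7 semitones makes it E5.
A perfect fifth up from E4 gives B4.
G5: a fifth up reaches D, and 7 semitones makes it D6.
A perfect fifth up from B3 gives F#4.

E5 B4 D6 F#4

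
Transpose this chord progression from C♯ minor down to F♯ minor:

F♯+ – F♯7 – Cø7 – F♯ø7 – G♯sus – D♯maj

B+ B7 Fø7 Bø7 C#sus G#maj

C♯ minor down to F♯ minor is a perfect fifth; each chord root moves by that interval while the quality stays the same.
F♯+: root F♯ down a perfect fifth → B, giving B+.
F♯7: root F♯ down a perfect fifth → B, giving B7.
Cø7: root C down a perfect fifth → F, giving Fø7.
F♯ø7: root F♯ down a perfect fifth → B, giving Bø7.
G♯sus: root G♯ down a perfect fifth → C#, giving C#sus.
D♯maj: root D♯ down a perfect fifth → G#, giving G#maj.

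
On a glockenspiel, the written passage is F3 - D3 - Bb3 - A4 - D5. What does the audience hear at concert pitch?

Written C4 on the glockenspiel sounds as C6, a perfect fifteenth higher; apply that shift to every note.
F3 becomes F5
D3 becomes D5
Bb3 becomes Bb5
A4 becomes A6
D5 becomes D7

F5 D5 Bb5 A6 D7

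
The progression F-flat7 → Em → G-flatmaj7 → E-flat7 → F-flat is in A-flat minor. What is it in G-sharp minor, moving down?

A-flat minor down to G-sharp minor is a diminished second; each chord root moves by that interval while the quality stays the same.
F-flat7: root F-flat down a diminished second → E, giving E7.
Em: root E down a diminished second → D##, giving D##m.
G-flatmaj7: root G-flat down a diminished second → F#, giving F#maj7.
E-flat7: root E-flat down a diminished second → D#, giving D#7.
F-flat: root F-flat down a diminished second → E, giving E.

E7 D##m F#maj7 D#7 E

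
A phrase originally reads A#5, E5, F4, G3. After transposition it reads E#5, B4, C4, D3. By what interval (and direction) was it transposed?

From A#5 to E#5 is 4 letter names — a fourth of some quality.
E#5 to A#5 is 5 semitones, which makes it a perfect fourth; the second version is lower, so the direction is down.
Checking another pair — G3 → D3 — gives the same interval.

down a perfect fourth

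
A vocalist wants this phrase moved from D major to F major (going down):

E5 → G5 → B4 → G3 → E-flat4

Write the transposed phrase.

G4 Bb4 D4 Bb2 Gb3

D major to F major down is a major sixth, so every note moves down by that interval.
E5 becomes G4
G5 becomes Bb4
B4 becomes D4
G3 becomes Bb2
Eb4 becomes Gb3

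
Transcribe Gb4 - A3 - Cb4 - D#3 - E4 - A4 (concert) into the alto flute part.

Cb5 D4 Fb4 G#3 A4 D5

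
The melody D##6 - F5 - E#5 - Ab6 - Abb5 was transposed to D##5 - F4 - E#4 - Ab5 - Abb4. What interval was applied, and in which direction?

down a perfect octave

From D##6 to D##5 is 8 letter names — an octave of some quality.
D##5 to D##6 is 12 semitones, which makes it a perfect octave; the second version is lower, so the direction is down.
Checking another pair — Abb5 → Abb4 — gives the same interval.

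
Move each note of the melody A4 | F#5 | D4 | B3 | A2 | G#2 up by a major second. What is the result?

A4 → B4
F#5 → G#5
D4 → E4
B3 → C#4
A2 → B2
G#2 → A#2

B4 G#5 E4 C#4 B2 A#2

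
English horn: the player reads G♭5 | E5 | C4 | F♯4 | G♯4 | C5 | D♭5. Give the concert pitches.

Cb5 A4 F3 B3 C#4 F4 Gb4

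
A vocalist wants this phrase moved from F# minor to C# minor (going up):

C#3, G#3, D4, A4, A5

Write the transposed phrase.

From F# up to C# is a perfect fifth; apply that to each pitch.
C#3 -> G#3
G#3 -> D#4
D4 -> A4
A4 -> E5
A5 -> E6

G#3 D#4 A4 E5 E6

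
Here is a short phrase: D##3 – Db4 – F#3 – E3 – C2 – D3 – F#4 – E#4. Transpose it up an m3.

F##3 Fb4 A3 G3 Eb2 F3 A4 G#4

D##3: a third up reaches F, and 3 semitones makes it F##3.
Db4 up a minor third is Fb4.
A minor third up from F#3 gives A3.
E3 up a minor third is G3.
C2: a third up reaches E, and 3 semitones makes it Eb2.
A minor third up from D3 gives F3.
F#4: a third up reaches A, and 3 semitones makes it A4.
E#4 up a minor third is G#4.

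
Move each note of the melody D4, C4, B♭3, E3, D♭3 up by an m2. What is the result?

Eb4 Db4 Cb4 F3 Ebb3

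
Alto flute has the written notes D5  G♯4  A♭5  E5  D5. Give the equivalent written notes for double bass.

First find concert pitch: the alto flute sounds a perfect fourth below written, so D5 G♯4 A♭5 E5 D5 sounds A4 D#4 Eb5 B4 A4.
Then write for double bass: it sounds a perfect octave below written, so the part must be a perfect octave above concert.
A4 → A5
D#4 → D#5
Eb5 → Eb6
B4 → B5
A4 → A5

A5 D#5 Eb6 B5 A5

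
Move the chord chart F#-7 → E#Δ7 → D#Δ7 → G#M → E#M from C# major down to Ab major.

C# major down to Ab major is an augmented third; each chord root moves by that interval while the quality stays the same.
F#-7: root F# down an augmented third → Db, giving Db-7.
E#Δ7: root E# down an augmented third → C, giving CΔ7.
D#Δ7: root D# down an augmented third → Bb, giving BbΔ7.
G#M: root G# down an augmented third → Eb, giving EbM.
E#M: root E# down an augmented third → C, giving CM.

Db-7 CΔ7 BbΔ7 EbM CM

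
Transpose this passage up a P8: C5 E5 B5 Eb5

C6 E6 B6 Eb6

C5 → C6
E5 → E6
B5 → B6
Eb5 → Eb6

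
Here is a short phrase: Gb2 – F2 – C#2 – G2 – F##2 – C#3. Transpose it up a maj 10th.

Bb3 A3 E#3 B3 A##3 E#4

Gb2 to Bb3
F2 to A3
C#2 to E#3
G2 to B3
F##2 to A##3
C#3 to E#4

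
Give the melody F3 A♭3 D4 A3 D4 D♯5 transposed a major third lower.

Db3 Fb3 Bb3 F3 Bb3 B4

F3 down a major third is Db3.
Ab3: a third down reaches F, and 4 semitones makes it Fb3.
D4 down a major third is Bb3.
A major third down from A3 gives F3.
D4 down a major third is Bb3.
A major third down from D#5 gives B4.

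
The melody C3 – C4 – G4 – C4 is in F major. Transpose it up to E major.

B3 B4 F#5 B4

F major to E major up is a major seventh, so every note moves up by that interval.
C3 becomes B3
C4 becomes B4
G4 becomes F#5
C4 becomes B4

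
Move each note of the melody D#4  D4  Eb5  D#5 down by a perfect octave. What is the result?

D#4 -> D#3
D4 -> D3
Eb5 -> Eb4
D#5 -> D#4

D#3 D3 Eb4 D#4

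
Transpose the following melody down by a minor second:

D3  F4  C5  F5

C#3 E4 B4 E5

D3 becomes C#3
F4 becomes E4
C5 becomes B4
F5 becomes E5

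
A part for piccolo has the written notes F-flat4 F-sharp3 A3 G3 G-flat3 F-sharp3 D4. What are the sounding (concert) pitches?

The piccolo sounds a perfect octave above written, so transpose each written note up a perfect octave.
Fb4 -> Fb5
F#3 -> F#4
A3 -> A4
G3 -> G4
Gb3 -> Gb4
F#3 -> F#4
D4 -> D5

Fb5 F#4 A4 G4 Gb4 F#4 D5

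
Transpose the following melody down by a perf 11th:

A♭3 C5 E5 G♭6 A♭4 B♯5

Eb2 G3 B3 Db5 Eb3 F##4

Ab3: an eleventh down reaches E, and 17 semitones makes it Eb2.
C5 down a perfect eleventh is G3.
A perfect eleventh down from E5 gives B3.
Gb6 down a perfect eleventh is Db5.
Ab4: an eleventh down reaches E, and 17 semitones makes it Eb3.
B#5: an eleventh down reaches F, and 17 semitones makes it F##4.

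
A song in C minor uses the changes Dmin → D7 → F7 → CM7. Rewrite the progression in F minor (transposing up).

C minor up to F minor is a perfect fourth; each chord root moves by that interval while the quality stays the same.
Dmin: root D up a perfect fourth → G, giving Gmin.
D7: root D up a perfect fourth → G, giving G7.
F7: root F up a perfect fourth → Bb, giving Bb7.
CM7: root C up a perfect fourth → F, giving FM7.

Gmin G7 Bb7 FM7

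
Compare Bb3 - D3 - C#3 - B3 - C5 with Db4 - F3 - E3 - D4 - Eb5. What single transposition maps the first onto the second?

From Bb3 to Db4 is 3 letter names — a third of some quality.
Bb3 to Db4 is 3 semitones, which makes it a minor third; the second version is higher, so the direction is up.
Checking another pair — C5 → Eb5 — gives the same interval.

up a minor third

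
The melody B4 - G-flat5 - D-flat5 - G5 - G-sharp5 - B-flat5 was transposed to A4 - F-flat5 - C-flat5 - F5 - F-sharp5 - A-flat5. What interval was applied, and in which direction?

down a major second

From B4 to A4 is 2 letter names — a second of some quality.
A4 to B4 is 2 semitones, which makes it a major second; the second version is lower, so the direction is down.
Checking another pair — Bb5 → Ab5 — gives the same interval.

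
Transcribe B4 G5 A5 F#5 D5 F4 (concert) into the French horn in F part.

The French horn in F sounds a perfect fifth below written, so the written part must be a perfect fifth above concert — transpose each note up.
B4 becomes F#5
G5 becomes D6
A5 becomes E6
F#5 becomes C#6
D5 becomes A5
F4 becomes C5

F#5 D6 E6 C#6 A5 C5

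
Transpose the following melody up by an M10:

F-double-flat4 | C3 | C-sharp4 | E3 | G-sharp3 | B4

Abb5 E4 E#5 G#4 B#4 D#6

Fbb4 up a major tenth is Abb5.
C3 up a major tenth is E4.
C#4: a tenth up reaches E, and 16 semitones makes it E#5.
A major tenth up from E3 gives G#4.
A major tenth up from G#3 gives B#4.
B4: a tenth up reaches D, and 16 semitones makes it D#6.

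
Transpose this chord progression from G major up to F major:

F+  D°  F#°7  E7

G major up to F major is a minor seventh; each chord root moves by that interval while the quality stays the same.
F+: root F up a minor seventh → Eb, giving Eb+.
D°: root D up a minor seventh → C, giving C°.
F#°7: root F# up a minor seventh → E, giving E°7.
E7: root E up a minor seventh → D, giving D7.

Eb+ C° E°7 D7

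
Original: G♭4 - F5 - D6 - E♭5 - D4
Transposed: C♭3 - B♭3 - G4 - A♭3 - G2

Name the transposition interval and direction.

down a perfect twelfth

Take the first pair: Gb4 → Cb3. G to C spans 12 letter names, so the interval is some kind of twelfth.
Cb3 to Gb4 is 19 semitones, which makes it a perfect twelfth; the second version is lower, so the direction is down.
Checking another pair — D4 → G2 — gives the same interval.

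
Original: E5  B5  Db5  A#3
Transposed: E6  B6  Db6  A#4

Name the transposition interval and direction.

up a perfect octave

From E5 to E6 is 8 letter names — an octave of some quality.
E5 to E6 is 12 semitones, which makes it a perfect octave; the second version is higher, so the direction is up.
Checking another pair — A#3 → A#4 — gives the same interval.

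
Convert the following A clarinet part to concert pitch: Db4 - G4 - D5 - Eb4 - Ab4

Bb3 E4 B4 C4 F4

The A clarinet sounds a minor third below written, so transpose each written note down a minor third.
Db4 -> Bb3
G4 -> E4
D5 -> B4
Eb4 -> C4
Ab4 -> F4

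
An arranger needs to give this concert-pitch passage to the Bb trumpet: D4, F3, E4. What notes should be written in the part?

E4 G3 F#4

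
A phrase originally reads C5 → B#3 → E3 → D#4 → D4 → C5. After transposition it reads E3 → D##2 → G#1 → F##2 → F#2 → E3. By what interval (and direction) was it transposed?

Take the first pair: C5 → E3. C to E spans 13 letter names, so the interval is some kind of thirteenth.
E3 to C5 is 20 semitones, which makes it a minor thirteenth; the second version is lower, so the direction is down.
Checking another pair — C5 → E3 — gives the same interval.

down a minor thirteenth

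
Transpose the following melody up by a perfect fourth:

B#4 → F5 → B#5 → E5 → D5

B#4: a fourth up reaches E, and 5 semitones makes it E#5.
A perfect fourth up from F5 gives Bb5.
B#5 up a perfect fourth is E#6.
A perfect fourth up from E5 gives A5.
D5: a fourth up reaches G, and 5 semitones makes it G5.

E#5 Bb5 E#6 A5 G5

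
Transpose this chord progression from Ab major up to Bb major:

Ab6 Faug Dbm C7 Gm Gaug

Bb6 Gaug Ebm D7 Am Aaug

Ab major up to Bb major is a major second; each chord root moves by that interval while the quality stays the same.
Ab6: root Ab up a major second → Bb, giving Bb6.
Faug: root F up a major second → G, giving Gaug.
Dbm: root Db up a major second → Eb, giving Ebm.
C7: root C up a major second → D, giving D7.
Gm: root G up a major second → A, giving Am.
Gaug: root G up a major second → A, giving Aaug.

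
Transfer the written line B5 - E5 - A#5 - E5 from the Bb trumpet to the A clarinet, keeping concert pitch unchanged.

C6 F5 B5 F5

First find concert pitch: the Bb trumpet sounds a major second below written, so B5 E5 A#5 E5 sounds A5 D5 G#5 D5.
Then write for A clarinet: it sounds a minor third below written, so the part must be a minor third above concert.
A5 → C6
D5 → F5
G#5 → B5
D5 → F5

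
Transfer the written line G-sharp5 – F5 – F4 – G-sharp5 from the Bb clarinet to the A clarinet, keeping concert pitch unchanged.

A5 Gb5 Gb4 A5

First find concert pitch: the Bb clarinet sounds a major second below written, so G-sharp5 F5 F4 G-sharp5 sounds F#5 Eb5 Eb4 F#5.
Then write for A clarinet: it sounds a minor third below written, so the part must be a minor third above concert.
F#5 → A5
Eb5 → Gb5
Eb4 → Gb4
F#5 → A5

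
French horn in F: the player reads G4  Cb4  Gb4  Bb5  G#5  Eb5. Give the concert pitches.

The French horn in F sounds a perfect fifth below written, so transpose each written note down a perfect fifth.
G4 becomes C4
Cb4 becomes Fb3
Gb4 becomes Cb4
Bb5 becomes Eb5
G#5 becomes C#5
Eb5 becomes Ab4

C4 Fb3 Cb4 Eb5 C#5 Ab4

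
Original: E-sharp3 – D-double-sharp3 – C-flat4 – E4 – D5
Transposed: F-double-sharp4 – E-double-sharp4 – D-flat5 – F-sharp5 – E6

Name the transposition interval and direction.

From E#3 to F##4 is 9 letter names — a ninth of some quality.
E#3 to F##4 is 14 semitones, which makes it a major ninth; the second version is higher, so the direction is up.
Checking another pair — D5 → E6 — gives the same interval.

up a major ninth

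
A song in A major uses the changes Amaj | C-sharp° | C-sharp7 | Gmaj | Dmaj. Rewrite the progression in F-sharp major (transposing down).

F#maj A#° A#7 Emaj Bmaj

A major down to F-sharp major is a minor third; each chord root moves by that interval while the quality stays the same.
Amaj: root A down a minor third → F#, giving F#maj.
C-sharp°: root C-sharp down a minor third → A#, giving A#°.
C-sharp7: root C-sharp down a minor third → A#, giving A#7.
Gmaj: root G down a minor third → E, giving Emaj.
Dmaj: root D down a minor third → B, giving Bmaj.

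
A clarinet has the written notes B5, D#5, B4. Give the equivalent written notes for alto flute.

C#6 E#5 C#5

First find concert pitch: the A clarinet sounds a minor third below written, so B5 D#5 B4 sounds G#5 B#4 G#4.
Then write for alto flute: it sounds a perfect fourth below written, so the part must be a perfect fourth above concert.
G#5 → C#6
B#4 → E#5
G#4 → C#5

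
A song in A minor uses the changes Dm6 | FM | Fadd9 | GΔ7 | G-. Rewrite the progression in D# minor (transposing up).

G#m6 BM Badd9 C#Δ7 C#-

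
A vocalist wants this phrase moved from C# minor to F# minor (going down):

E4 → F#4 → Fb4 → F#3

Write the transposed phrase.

A3 B3 Bbb3 B2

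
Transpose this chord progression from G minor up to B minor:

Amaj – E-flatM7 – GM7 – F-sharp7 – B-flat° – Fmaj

G minor up to B minor is a major third; each chord root moves by that interval while the quality stays the same.
Amaj: root A up a major third → C#, giving C#maj.
E-flatM7: root E-flat up a major third → G, giving GM7.
GM7: root G up a major third → B, giving BM7.
F-sharp7: root F-sharp up a major third → A#, giving A#7.
B-flat°: root B-flat up a major third → D, giving D°.
Fmaj: root F up a major third → A, giving Amaj.

C#maj GM7 BM7 A#7 D° Amaj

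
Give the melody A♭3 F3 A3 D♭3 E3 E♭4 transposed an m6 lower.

A minor sixth down from Ab3 gives C3.
F3 down a minor sixth is A2.
A3 down a minor sixth is C#3.
Db3 down a minor sixth is F2.
A minor sixth down from E3 gives G#2.
Eb4: a sixth down reaches G, and 8 semitones makes it G3.

C3 A2 C#3 F2 G#2 G3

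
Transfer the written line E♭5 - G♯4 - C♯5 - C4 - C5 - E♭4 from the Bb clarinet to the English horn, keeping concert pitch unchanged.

First find concert pitch: the Bb clarinet sounds a major second below written, so E♭5 G♯4 C♯5 C4 C5 E♭4 sounds Db5 F#4 B4 Bb3 Bb4 Db4.
Then write for English horn: it sounds a perfect fifth below written, so the part must be a perfect fifth above concert.
Db5 → Ab5
F#4 → C#5
B4 → F#5
Bb3 → F4
Bb4 → F5
Db4 → Ab4

Ab5 C#5 F#5 F4 F5 Ab4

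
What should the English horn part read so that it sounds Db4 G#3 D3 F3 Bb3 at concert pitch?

Ab4 D#4 A3 C4 F4

The English horn sounds a perfect fifth below written, so the written part must be a perfect fifth above concert — transpose each note up.
Db4 -> Ab4
G#3 -> D#4
D3 -> A3
F3 -> C4
Bb3 -> F4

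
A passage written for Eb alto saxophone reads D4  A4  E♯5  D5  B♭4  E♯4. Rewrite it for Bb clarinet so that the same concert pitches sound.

G3 D4 A#4 G4 Eb4 A#3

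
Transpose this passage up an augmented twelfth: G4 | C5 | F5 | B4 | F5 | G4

D#6 G#6 C#7 F##6 C#7 D#6

G4 to D#6
C5 to G#6
F5 to C#7
B4 to F##6
F5 to C#7
G4 to D#6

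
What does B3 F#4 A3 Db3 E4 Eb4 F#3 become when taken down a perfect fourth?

F#3 C#4 E3 Ab2 B3 Bb3 C#3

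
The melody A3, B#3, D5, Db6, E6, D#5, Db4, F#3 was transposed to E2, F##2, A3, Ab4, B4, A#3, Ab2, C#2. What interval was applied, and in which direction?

Take the first pair: A3 → E2. A to E spans 11 letter names, so the interval is some kind of eleventh.
E2 to A3 is 17 semitones, which makes it a perfect eleventh; the second version is lower, so the direction is down.
Checking another pair — F#3 → C#2 — gives the same interval.

down a perfect eleventh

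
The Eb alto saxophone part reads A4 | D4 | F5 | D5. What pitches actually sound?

The Eb alto saxophone sounds a major sixth below written, so transpose each written note down a major sixth.
A4 → C4
D4 → F3
F5 → Ab4
D5 → F4

C4 F3 Ab4 F4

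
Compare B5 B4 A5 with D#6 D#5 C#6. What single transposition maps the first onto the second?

up a major third

Take the first pair: B5 → D#6. B to D spans 3 letter names, so the interval is some kind of third.
B5 to D#6 is 4 semitones, which makes it a major third; the second version is higher, so the direction is up.
Checking another pair — A5 → C#6 — gives the same interval.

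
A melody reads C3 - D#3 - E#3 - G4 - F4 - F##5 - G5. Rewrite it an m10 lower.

C3 down a minor tenth is A1.
A minor tenth down from D#3 gives B#1.
A minor tenth down from E#3 gives C##2.
A minor tenth down from G4 gives E3.
A minor tenth down from F4 gives D3.
F##5 down a minor tenth is D##4.
G5: a tenth down reaches E, and 15 semitones makes it E4.

A1 B#1 C##2 E3 D3 D##4 E4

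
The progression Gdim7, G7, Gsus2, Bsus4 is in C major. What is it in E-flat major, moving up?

C major up to E-flat major is a minor third; each chord root moves by that interval while the quality stays the same.
Gdim7: root G up a minor third → Bb, giving Bbdim7.
G7: root G up a minor third → Bb, giving Bb7.
Gsus2: root G up a minor third → Bb, giving Bbsus2.
Bsus4: root B up a minor third → D, giving Dsus4.

Bbdim7 Bb7 Bbsus2 Dsus4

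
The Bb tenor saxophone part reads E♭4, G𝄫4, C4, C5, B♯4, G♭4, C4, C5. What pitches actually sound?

Db3 Fbb3 Bb2 Bb3 A#3 Fb3 Bb2 Bb3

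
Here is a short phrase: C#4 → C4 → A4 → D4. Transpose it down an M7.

C#4 down a major seventh is D3.
C4 down a major seventh is Db3.
A4 down a major seventh is Bb3.
D4 down a major seventh is Eb3.

D3 Db3 Bb3 Eb3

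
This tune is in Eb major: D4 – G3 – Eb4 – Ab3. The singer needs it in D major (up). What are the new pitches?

From Eb up to D is a major seventh; apply that to each pitch.
D4 → C#5
G3 → F#4
Eb4 → D5
Ab3 → G4

C#5 F#4 D5 G4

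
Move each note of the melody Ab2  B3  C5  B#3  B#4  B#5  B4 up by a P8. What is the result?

Ab3 B4 C6 B#4 B#5 B#6 B5

Ab2 gives Ab3
B3 gives B4
C5 gives C6
B#3 gives B#4
B#4 gives B#5
B#5 gives B#6
B4 gives B5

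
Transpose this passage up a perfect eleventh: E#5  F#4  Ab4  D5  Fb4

E#5 gives A#6
F#4 gives B5
Ab4 gives Db6
D5 gives G6
Fb4 gives Bbb5

A#6 B5 Db6 G6 Bbb5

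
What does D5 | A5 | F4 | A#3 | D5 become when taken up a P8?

D5 becomes D6
A5 becomes A6
F4 becomes F5
A#3 becomes A#4
D5 becomes D6

D6 A6 F5 A#4 D6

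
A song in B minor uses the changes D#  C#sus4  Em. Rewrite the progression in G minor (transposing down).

B minor down to G minor is a major third; each chord root moves by that interval while the quality stays the same.
D#: root D# down a major third → B, giving B.
C#sus4: root C# down a major third → A, giving Asus4.
Em: root E down a major third → C, giving Cm.

B Asus4 Cm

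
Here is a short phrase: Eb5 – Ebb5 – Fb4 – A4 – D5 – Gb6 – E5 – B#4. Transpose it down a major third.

Cb5 Cbb5 Dbb4 F4 Bb4 Ebb6 C5 G#4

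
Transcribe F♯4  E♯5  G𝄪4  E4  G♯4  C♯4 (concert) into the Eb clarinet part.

D#4 C##5 E##4 C#4 E#4 A#3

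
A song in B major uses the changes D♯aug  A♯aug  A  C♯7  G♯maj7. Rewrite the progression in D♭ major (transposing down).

Faug Caug Cb Eb7 Bbmaj7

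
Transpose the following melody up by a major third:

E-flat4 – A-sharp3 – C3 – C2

A major third up from Eb4 gives G4.
A#3: a third up reaches C, and 4 semitones makes it C##4.
C3 up a major third is E3.
C2 up a major third is E2.

G4 C##4 E3 E2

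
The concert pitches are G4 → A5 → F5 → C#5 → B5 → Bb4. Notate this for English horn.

D5 E6 C6 G#5 F#6 F5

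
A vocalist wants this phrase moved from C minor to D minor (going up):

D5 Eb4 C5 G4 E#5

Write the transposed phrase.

E5 F4 D5 A4 F##5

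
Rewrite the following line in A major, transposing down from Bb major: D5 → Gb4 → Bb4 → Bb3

C#5 F4 A4 A3

From Bb down to A is a minor second; apply that to each pitch.
D5 -> C#5
Gb4 -> F4
Bb4 -> A4
Bb3 -> A3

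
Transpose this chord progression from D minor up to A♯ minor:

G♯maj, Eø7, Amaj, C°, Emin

D minor up to A♯ minor is an augmented fifth; each chord root moves by that interval while the quality stays the same.
G♯maj: root G♯ up an augmented fifth → D##, giving D##maj.
Eø7: root E up an augmented fifth → B#, giving B#ø7.
Amaj: root A up an augmented fifth → E#, giving E#maj.
C°: root C up an augmented fifth → G#, giving G#°.
Emin: root E up an augmented fifth → B#, giving B#min.

D##maj B#ø7 E#maj G#° B#min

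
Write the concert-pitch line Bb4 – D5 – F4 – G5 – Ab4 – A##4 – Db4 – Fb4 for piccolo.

Bb3 D4 F3 G4 Ab3 A##3 Db3 Fb3

The piccolo sounds a perfect octave above written, so the written part must be a perfect octave below concert — transpose each note down.
Bb4 -> Bb3
D5 -> D4
F4 -> F3
G5 -> G4
Ab4 -> Ab3
A##4 -> A##3
Db4 -> Db3
Fb4 -> Fb3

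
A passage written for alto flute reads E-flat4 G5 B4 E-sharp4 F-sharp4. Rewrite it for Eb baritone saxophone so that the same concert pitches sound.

G5 B6 D#6 G##5 A#5

First find concert pitch: the alto flute sounds a perfect fourth below written, so E-flat4 G5 B4 E-sharp4 F-sharp4 sounds Bb3 D5 F#4 B#3 C#4.
Then write for Eb baritone saxophone: it sounds a major thirteenth below written, so the part must be a major thirteenth above concert.
Bb3 → G5
D5 → B6
F#4 → D#6
B#3 → G##5
C#4 → A#5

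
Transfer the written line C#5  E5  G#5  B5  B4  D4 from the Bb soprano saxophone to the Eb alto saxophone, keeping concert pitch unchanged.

First find concert pitch: the Bb soprano saxophone sounds a major second below written, so C#5 E5 G#5 B5 B4 D4 sounds B4 D5 F#5 A5 A4 C4.
Then write for Eb alto saxophone: it sounds a major sixth below written, so the part must be a major sixth above concert.
B4 → G#5
D5 → B5
F#5 → D#6
A5 → F#6
A4 → F#5
C4 → A4

G#5 B5 D#6 F#6 F#5 A4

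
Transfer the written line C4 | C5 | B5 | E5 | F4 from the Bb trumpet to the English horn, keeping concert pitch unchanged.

First find concert pitch: the Bb trumpet sounds a major second below written, so C4 C5 B5 E5 F4 sounds Bb3 Bb4 A5 D5 Eb4.
Then write for English horn: it sounds a perfect fifth below written, so the part must be a perfect fifth above concert.
Bb3 → F4
Bb4 → F5
A5 → E6
D5 → A5
Eb4 → Bb4

F4 F5 E6 A5 Bb4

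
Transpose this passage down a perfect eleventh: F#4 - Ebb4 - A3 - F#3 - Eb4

C#3 Bbb2 E2 C#2 Bb2

F#4 to C#3
Ebb4 to Bbb2
A3 to E2
F#3 to C#2
Eb4 to Bb2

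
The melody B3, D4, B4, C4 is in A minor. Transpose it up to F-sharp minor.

G#4 B4 G#5 A4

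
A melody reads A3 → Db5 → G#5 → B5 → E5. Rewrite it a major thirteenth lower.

C2 Fb3 B3 D4 G3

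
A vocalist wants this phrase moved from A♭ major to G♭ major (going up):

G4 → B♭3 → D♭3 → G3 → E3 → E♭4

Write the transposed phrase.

F5 Ab4 Cb4 F4 D4 Db5

From A♭ up to G♭ is a minor seventh; apply that to each pitch.
G4 becomes F5
Bb3 becomes Ab4
Db3 becomes Cb4
G3 becomes F4
E3 becomes D4
Eb4 becomes Db5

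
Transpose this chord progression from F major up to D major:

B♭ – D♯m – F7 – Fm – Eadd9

F major up to D major is a major sixth; each chord root moves by that interval while the quality stays the same.
B♭: root B♭ up a major sixth → G, giving G.
D♯m: root D♯ up a major sixth → B#, giving B#m.
F7: root F up a major sixth → D, giving D7.
Fm: root F up a major sixth → D, giving Dm.
Eadd9: root E up a major sixth → C#, giving C#add9.

G B#m D7 Dm C#add9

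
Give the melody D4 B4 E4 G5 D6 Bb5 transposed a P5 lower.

G3 E4 A3 C5 G5 Eb5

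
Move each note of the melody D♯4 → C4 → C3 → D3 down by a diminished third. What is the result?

A diminished third down from D#4 gives B##3.
A diminished third down from C4 gives A#3.
C3 down a diminished third is A#2.
D3 down a diminished third is B#2.

B##3 A#3 A#2 B#2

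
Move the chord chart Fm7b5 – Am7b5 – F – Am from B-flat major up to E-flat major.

B-flat major up to E-flat major is a perfect fourth; each chord root moves by that interval while the quality stays the same.
Fm7b5: root F up a perfect fourth → Bb, giving Bbm7b5.
Am7b5: root A up a perfect fourth → D, giving Dm7b5.
F: root F up a perfect fourth → Bb, giving Bb.
Am: root A up a perfect fourth → D, giving Dm.

Bbm7b5 Dm7b5 Bb Dm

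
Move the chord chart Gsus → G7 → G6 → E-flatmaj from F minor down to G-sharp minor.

F minor down to G-sharp minor is a diminished seventh; each chord root moves by that interval while the quality stays the same.
Gsus: root G down a diminished seventh → A#, giving A#sus.
G7: root G down a diminished seventh → A#, giving A#7.
G6: root G down a diminished seventh → A#, giving A#6.
E-flatmaj: root E-flat down a diminished seventh → F#, giving F#maj.

A#sus A#7 A#6 F#maj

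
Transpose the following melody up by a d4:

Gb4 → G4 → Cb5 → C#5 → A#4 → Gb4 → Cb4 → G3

Cbb5 Cb5 Fbb5 F5 D5 Cbb5 Fbb4 Cb4

Gb4: a fourth up reaches C, and 4 semitones makes it Cbb5.
G4: a fourth up reaches C, and 4 semitones makes it Cb5.
Cb5: a fourth up reaches F, and 4 semitones makes it Fbb5.
C#5: a fourth up reaches F, and 4 semitones makes it F5.
A#4 up a diminished fourth is D5.
Gb4 up a diminished fourth is Cbb5.
Cb4: a fourth up reaches F, and 4 semitones makes it Fbb4.
A diminished fourth up from G3 gives Cb4.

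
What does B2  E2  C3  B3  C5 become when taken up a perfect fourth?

E3 A2 F3 E4 F5

B2 to E3
E2 to A2
C3 to F3
B3 to E4
C5 to F5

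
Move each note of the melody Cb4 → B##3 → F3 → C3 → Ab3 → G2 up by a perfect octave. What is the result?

Cb5 B##4 F4 C4 Ab4 G3

Cb4 up a perfect octave is Cb5.
B##3: an octave up reaches B, and 12 semitones makes it B##4.
A perfect octave up from F3 gives F4.
C3: an octave up reaches C, and 12 semitones makes it C4.
Ab3 up a perfect octave is Ab4.
G2 up a perfect octave is G3.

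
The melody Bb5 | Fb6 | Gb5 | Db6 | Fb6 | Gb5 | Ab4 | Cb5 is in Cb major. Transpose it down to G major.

Cb major to G major down is a diminished fourth, so every note moves down by that interval.
Bb5 -> F#5
Fb6 -> C6
Gb5 -> D5
Db6 -> A5
Fb6 -> C6
Gb5 -> D5
Ab4 -> E4
Cb5 -> G4

F#5 C6 D5 A5 C6 D5 E4 G4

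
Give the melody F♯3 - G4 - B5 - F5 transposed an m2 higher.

G3 Ab4 C6 Gb5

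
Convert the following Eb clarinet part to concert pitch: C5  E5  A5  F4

Written C4 on the Eb clarinet sounds as Eb4, a minor third higher; apply that shift to every note.
C5 -> Eb5
E5 -> G5
A5 -> C6
F4 -> Ab4

Eb5 G5 C6 Ab4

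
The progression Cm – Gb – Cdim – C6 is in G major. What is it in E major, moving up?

Am Eb Adim A6

G major up to E major is a major sixth; each chord root moves by that interval while the quality stays the same.
Cm: root C up a major sixth → A, giving Am.
Gb: root Gb up a major sixth → Eb, giving Eb.
Cdim: root C up a major sixth → A, giving Adim.
C6: root C up a major sixth → A, giving A6.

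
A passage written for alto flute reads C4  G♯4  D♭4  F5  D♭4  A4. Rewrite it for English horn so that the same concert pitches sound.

D4 A#4 Eb4 G5 Eb4 B4

First find concert pitch: the alto flute sounds a perfect fourth below written, so C4 G♯4 D♭4 F5 D♭4 A4 sounds G3 D#4 Ab3 C5 Ab3 E4.
Then write for English horn: it sounds a perfect fifth below written, so the part must be a perfect fifth above concert.
G3 → D4
D#4 → A#4
Ab3 → Eb4
C5 → G5
Ab3 → Eb4
E4 → B4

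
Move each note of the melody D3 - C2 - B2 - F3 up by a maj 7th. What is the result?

D3 gives C#4
C2 gives B2
B2 gives A#3
F3 gives E4

C#4 B2 A#3 E4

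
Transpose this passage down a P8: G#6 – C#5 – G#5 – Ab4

G#5 C#4 G#4 Ab3

G#6 -> G#5
C#5 -> C#4
G#5 -> G#4
Ab4 -> Ab3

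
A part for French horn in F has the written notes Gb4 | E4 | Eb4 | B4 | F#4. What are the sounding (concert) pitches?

Written C4 on the French horn in F sounds as F3, a perfect fifth lower; apply that shift to every note.
Gb4 becomes Cb4
E4 becomes A3
Eb4 becomes Ab3
B4 becomes E4
F#4 becomes B3

Cb4 A3 Ab3 E4 B3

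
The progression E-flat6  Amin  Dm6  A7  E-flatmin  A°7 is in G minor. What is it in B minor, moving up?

G6 C#min F#m6 C#7 Gmin C#°7

G minor up to B minor is a major third; each chord root moves by that interval while the quality stays the same.
E-flat6: root E-flat up a major third → G, giving G6.
Amin: root A up a major third → C#, giving C#min.
Dm6: root D up a major third → F#, giving F#m6.
A7: root A up a major third → C#, giving C#7.
E-flatmin: root E-flat up a major third → G, giving Gmin.
A°7: root A up a major third → C#, giving C#°7.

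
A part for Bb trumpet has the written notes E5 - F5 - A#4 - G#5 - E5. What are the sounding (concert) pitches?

D5 Eb5 G#4 F#5 D5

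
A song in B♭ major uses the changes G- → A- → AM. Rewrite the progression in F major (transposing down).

B♭ major down to F major is a perfect fourth; each chord root moves by that interval while the quality stays the same.
G-: root G down a perfect fourth → D, giving D-.
A-: root A down a perfect fourth → E, giving E-.
AM: root A down a perfect fourth → E, giving EM.

D- E- EM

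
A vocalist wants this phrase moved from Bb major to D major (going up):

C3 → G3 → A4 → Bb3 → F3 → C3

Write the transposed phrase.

E3 B3 C#5 D4 A3 E3

From Bb up to D is a major third; apply that to each pitch.
C3 to E3
G3 to B3
A4 to C#5
Bb3 to D4
F3 to A3
C3 to E3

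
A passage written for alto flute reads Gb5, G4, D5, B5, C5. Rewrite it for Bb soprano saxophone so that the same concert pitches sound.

First find concert pitch: the alto flute sounds a perfect fourth below written, so Gb5 G4 D5 B5 C5 sounds Db5 D4 A4 F#5 G4.
Then write for Bb soprano saxophone: it sounds a major second below written, so the part must be a major second above concert.
Db5 → Eb5
D4 → E4
A4 → B4
F#5 → G#5
G4 → A4

Eb5 E4 B4 G#5 A4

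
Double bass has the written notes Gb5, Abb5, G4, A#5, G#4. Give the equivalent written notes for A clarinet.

Bbb4 Cbb5 Bb3 C#5 B3

First find concert pitch: the double bass sounds a perfect octave below written, so Gb5 Abb5 G4 A#5 G#4 sounds Gb4 Abb4 G3 A#4 G#3.
Then write for A clarinet: it sounds a minor third below written, so the part must be a minor third above concert.
Gb4 → Bbb4
Abb4 → Cbb5
G3 → Bb3
A#4 → C#5
G#3 → B3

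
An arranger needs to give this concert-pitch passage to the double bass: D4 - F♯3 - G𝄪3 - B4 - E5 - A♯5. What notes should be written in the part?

D5 F#4 G##4 B5 E6 A#6

Written C4 sounds as C3 on the double bass, so concert pitches are written a perfect octave up.
D4 gives D5
F#3 gives F#4
G##3 gives G##4
B4 gives B5
E5 gives E6
A#5 gives A#6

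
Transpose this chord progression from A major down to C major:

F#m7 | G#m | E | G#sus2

A major down to C major is a major sixth; each chord root moves by that interval while the quality stays the same.
F#m7: root F# down a major sixth → A, giving Am7.
G#m: root G# down a major sixth → B, giving Bm.
E: root E down a major sixth → G, giving G.
G#sus2: root G# down a major sixth → B, giving Bsus2.

Am7 Bm G Bsus2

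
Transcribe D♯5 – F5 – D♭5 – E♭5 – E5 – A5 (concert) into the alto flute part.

G#5 Bb5 Gb5 Ab5 A5 D6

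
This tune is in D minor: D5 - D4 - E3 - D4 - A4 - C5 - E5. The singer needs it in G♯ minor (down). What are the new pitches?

G#4 G#3 A#2 G#3 D#4 F#4 A#4

D minor to G♯ minor down is a diminished fifth, so every note moves down by that interval.
D5 → G#4
D4 → G#3
E3 → A#2
D4 → G#3
A4 → D#4
C5 → F#4
E5 → A#4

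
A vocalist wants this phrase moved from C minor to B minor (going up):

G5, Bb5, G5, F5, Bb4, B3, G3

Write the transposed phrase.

From C up to B is a major seventh; apply that to each pitch.
G5 -> F#6
Bb5 -> A6
G5 -> F#6
F5 -> E6
Bb4 -> A5
B3 -> A#4
G3 -> F#4

F#6 A6 F#6 E6 A5 A#4 F#4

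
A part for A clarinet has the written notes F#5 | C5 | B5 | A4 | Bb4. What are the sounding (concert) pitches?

D#5 A4 G#5 F#4 G4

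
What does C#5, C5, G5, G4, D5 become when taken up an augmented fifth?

G##5 G#5 D#6 D#5 A#5

C#5 -> G##5
C5 -> G#5
G5 -> D#6
G4 -> D#5
D5 -> A#5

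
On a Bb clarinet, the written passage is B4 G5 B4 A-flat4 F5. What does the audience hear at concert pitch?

The Bb clarinet sounds a major second below written, so transpose each written note down a major second.
B4 to A4
G5 to F5
B4 to A4
Ab4 to Gb4
F5 to Eb5

A4 F5 A4 Gb4 Eb5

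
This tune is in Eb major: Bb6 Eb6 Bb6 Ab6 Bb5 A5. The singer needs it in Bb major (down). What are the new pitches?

F6 Bb5 F6 Eb6 F5 E5

From Eb down to Bb is a perfect fourth; apply that to each pitch.
Bb6 → F6
Eb6 → Bb5
Bb6 → F6
Ab6 → Eb6
Bb5 → F5
A5 → E5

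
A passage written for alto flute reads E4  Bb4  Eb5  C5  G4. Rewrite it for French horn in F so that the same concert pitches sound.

F#4 C5 F5 D5 A4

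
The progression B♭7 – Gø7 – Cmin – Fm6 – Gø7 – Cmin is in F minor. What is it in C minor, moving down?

F7 Dø7 Gmin Cm6 Dø7 Gmin

F minor down to C minor is a perfect fourth; each chord root moves by that interval while the quality stays the same.
B♭7: root B♭ down a perfect fourth → F, giving F7.
Gø7: root G down a perfect fourth → D, giving Dø7.
Cmin: root C down a perfect fourth → G, giving Gmin.
Fm6: root F down a perfect fourth → C, giving Cm6.
Gø7: root G down a perfect fourth → D, giving Dø7.
Cmin: root C down a perfect fourth → G, giving Gmin.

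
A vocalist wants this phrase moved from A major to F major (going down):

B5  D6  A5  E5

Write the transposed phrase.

G5 Bb5 F5 C5

A major to F major down is a major third, so every note moves down by that interval.
B5 to G5
D6 to Bb5
A5 to F5
E5 to C5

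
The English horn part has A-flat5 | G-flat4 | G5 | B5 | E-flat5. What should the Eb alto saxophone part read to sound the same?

Bb5 Ab4 A5 C#6 F5

First find concert pitch: the English horn sounds a perfect fifth below written, so A-flat5 G-flat4 G5 B5 E-flat5 sounds Db5 Cb4 C5 E5 Ab4.
Then write for Eb alto saxophone: it sounds a major sixth below written, so the part must be a major sixth above concert.
Db5 → Bb5
Cb4 → Ab4
C5 → A5
E5 → C#6
Ab4 → F5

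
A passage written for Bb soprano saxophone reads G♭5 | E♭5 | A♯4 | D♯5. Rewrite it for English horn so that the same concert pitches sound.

Cb6 Ab5 D#5 G#5

First find concert pitch: the Bb soprano saxophone sounds a major second below written, so G♭5 E♭5 A♯4 D♯5 sounds Fb5 Db5 G#4 C#5.
Then write for English horn: it sounds a perfect fifth below written, so the part must be a perfect fifth above concert.
Fb5 → Cb6
Db5 → Ab5
G#4 → D#5
C#5 → G#5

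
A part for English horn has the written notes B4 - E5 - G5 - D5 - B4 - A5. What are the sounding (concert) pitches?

E4 A4 C5 G4 E4 D5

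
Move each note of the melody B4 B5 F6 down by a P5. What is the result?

B4 gives E4
B5 gives E5
F6 gives Bb5

E4 E5 Bb5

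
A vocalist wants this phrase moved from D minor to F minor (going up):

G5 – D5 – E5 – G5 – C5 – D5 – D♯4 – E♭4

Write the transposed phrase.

Bb5 F5 G5 Bb5 Eb5 F5 F#4 Gb4

From D up to F is a minor third; apply that to each pitch.
G5 becomes Bb5
D5 becomes F5
E5 becomes G5
G5 becomes Bb5
C5 becomes Eb5
D5 becomes F5
D#4 becomes F#4
Eb4 becomes Gb4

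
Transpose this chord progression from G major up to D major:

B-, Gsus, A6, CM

G major up to D major is a perfect fifth; each chord root moves by that interval while the quality stays the same.
B-: root B up a perfect fifth → F#, giving F#-.
Gsus: root G up a perfect fifth → D, giving Dsus.
A6: root A up a perfect fifth → E, giving E6.
CM: root C up a perfect fifth → G, giving GM.

F#- Dsus E6 GM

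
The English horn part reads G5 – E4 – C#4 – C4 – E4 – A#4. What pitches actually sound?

Written C4 on the English horn sounds as F3, a perfect fifth lower; apply that shift to every note.
G5 becomes C5
E4 becomes A3
C#4 becomes F#3
C4 becomes F3
E4 becomes A3
A#4 becomes D#4

C5 A3 F#3 F3 A3 D#4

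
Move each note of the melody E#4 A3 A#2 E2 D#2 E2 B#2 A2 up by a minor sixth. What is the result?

C#5 F4 F#3 C3 B2 C3 G#3 F3

A minor sixth up from E#4 gives C#5.
A3 up a minor sixth is F4.
A#2 up a minor sixth is F#3.
E2 up a minor sixth is C3.
D#2 up a minor sixth is B2.
A minor sixth up from E2 gives C3.
B#2: a sixth up reaches G, and 8 semitones makes it G#3.
A2 up a minor sixth is F3.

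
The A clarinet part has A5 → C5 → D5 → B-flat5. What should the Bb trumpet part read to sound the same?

First find concert pitch: the A clarinet sounds a minor third below written, so A5 C5 D5 B-flat5 sounds F#5 A4 B4 G5.
Then write for Bb trumpet: it sounds a major second below written, so the part must be a major second above concert.
F#5 → G#5
A4 → B4
B4 → C#5
G5 → A5

G#5 B4 C#5 A5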